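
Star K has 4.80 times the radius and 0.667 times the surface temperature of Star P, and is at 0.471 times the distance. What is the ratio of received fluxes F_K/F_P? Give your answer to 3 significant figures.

L_K/L_P = (R_K/R_P)²(T_K/T_P)⁴ = (4.80)² × (0.667)⁴ = 4.560.
F_K/F_P = (L_K/L_P)/(d_K/d_P)² = 4.560 / (0.471)² = 20.56.

20.6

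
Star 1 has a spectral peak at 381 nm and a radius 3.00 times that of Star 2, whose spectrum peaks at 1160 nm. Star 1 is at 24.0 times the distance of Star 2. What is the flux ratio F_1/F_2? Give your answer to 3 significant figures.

1.34

Wien's law: T_1/T_2 = λ_2/λ_1 = 1160/381 = 3.045.
L_1/L_2 = (R_1/R_2)²(T_1/T_2)⁴ = (3.00)²(3.045)⁴ = 773.3.
F_1/F_2 = (L_1/L_2)/(d_1/d_2)² = 773.3/(24.0)² = 1.343.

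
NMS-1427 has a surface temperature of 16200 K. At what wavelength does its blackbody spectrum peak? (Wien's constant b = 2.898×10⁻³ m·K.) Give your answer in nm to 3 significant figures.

179 nm

λ_max = b/T = 2.898×10⁻³ / 16200 = 1.79×10^-7 m = 178.9 nm.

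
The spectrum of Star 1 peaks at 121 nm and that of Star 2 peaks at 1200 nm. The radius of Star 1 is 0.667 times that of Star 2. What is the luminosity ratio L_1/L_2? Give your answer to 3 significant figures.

Wien's law gives T ∝ 1/λ_max, so T_1/T_2 = λ_2/λ_1 = 1200/121 = 9.917.
Then L ∝ R²T⁴ gives L_1/L_2 = (0.667)² × (9.917)⁴ = 0.4449 × 9673 = 4304.

4.30×10^3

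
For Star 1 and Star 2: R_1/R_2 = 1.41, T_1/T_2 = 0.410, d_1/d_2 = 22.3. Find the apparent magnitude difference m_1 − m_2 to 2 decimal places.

9.87

L_1/L_2 = (1.41)²(0.410)⁴ = 0.05618.
F_1/F_2 = (L_1/L_2)/(d_1/d_2)² = 0.05618/497.3 = 1.130×10^-4.
m_1 − m_2 = −2.5 log₁₀(1.130×10^-4) = 9.87.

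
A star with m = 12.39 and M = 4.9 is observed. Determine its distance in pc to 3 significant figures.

m − M = 5 log₁₀(d/10 pc)
12.39 − (4.9) = 7.49 = 5 log₁₀(d/10)
d = 10 × 10^(7.49/5) = 10 × 10^1.498 = 314.8 pc.

315 pc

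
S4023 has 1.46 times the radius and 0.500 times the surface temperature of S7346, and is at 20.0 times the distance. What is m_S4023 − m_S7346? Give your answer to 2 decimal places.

8.69

L_S4023/L_S7346 = (1.46)²(0.500)⁴ = 0.1332.
F_S4023/F_S7346 = (L_S4023/L_S7346)/(d_S4023/d_S7346)² = 0.1332/400.0 = 3.331×10^-4.
m_S4023 − m_S7346 = −2.5 log₁₀(3.331×10^-4) = 8.69.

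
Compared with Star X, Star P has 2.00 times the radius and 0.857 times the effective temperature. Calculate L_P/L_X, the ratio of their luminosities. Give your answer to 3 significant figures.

2.16

From the Stefan–Boltzmann law, L ∝ R²T⁴, so
L_P/L_X = (R_P/R_X)² (T_P/T_X)⁴ = (2.00)² × (0.857)⁴ = 4.000 × 0.5394 = 2.158.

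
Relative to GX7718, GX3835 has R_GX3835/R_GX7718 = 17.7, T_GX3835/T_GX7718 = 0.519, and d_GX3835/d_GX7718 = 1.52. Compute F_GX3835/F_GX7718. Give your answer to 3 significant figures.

9.84

L_GX3835/L_GX7718 = (R_GX3835/R_GX7718)²(T_GX3835/T_GX7718)⁴ = (17.7)² × (0.519)⁴ = 22.73.
F_GX3835/F_GX7718 = (L_GX3835/L_GX7718)/(d_GX3835/d_GX7718)² = 22.73 / (1.52)² = 9.838.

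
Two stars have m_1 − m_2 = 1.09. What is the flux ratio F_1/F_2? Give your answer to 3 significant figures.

0.366

F_1/F_2 = 10^(−(m_1 − m_2)/2.5) = 10^(-1.09/2.5) = 10^-0.436 = 0.3664.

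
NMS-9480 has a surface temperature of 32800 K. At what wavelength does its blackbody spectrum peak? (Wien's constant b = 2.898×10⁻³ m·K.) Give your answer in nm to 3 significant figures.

88.4 nm

λ_max = b/T = 2.898×10⁻³ / 32800 = 8.84×10^-8 m = 88.35 nm.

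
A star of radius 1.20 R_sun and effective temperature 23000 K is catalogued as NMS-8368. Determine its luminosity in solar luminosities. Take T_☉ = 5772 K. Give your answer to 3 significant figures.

L/L_☉ = (R/R_☉)² (T/T_☉)⁴ = (1.20)² × (23000/5772)⁴
       = 1.440 × (3.985)⁴ = 1.440 × 252.1 = 363.1.

363 solar luminosities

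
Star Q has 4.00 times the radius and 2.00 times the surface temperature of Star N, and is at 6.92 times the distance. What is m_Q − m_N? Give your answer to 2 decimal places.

-1.82

L_Q/L_N = (4.00)²(2.00)⁴ = 256.0.
F_Q/F_N = (L_Q/L_N)/(d_Q/d_N)² = 256.0/47.89 = 5.346.
m_Q − m_N = −2.5 log₁₀(5.346) = -1.82.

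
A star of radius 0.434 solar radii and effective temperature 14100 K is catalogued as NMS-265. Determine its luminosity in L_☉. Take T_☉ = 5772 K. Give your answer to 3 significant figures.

L/L_☉ = (R/R_☉)² (T/T_☉)⁴ = (0.434)² × (14100/5772)⁴
       = 0.1884 × (2.443)⁴ = 0.1884 × 35.61 = 6.707.

6.71 L_☉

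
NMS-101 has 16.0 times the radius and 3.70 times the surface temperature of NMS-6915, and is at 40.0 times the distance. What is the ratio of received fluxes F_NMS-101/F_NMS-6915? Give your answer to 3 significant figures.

30.0

L_NMS-101/L_NMS-6915 = (R_NMS-101/R_NMS-6915)²(T_NMS-101/T_NMS-6915)⁴ = (16.0)² × (3.70)⁴ = 4.798×10^4.
F_NMS-101/F_NMS-6915 = (L_NMS-101/L_NMS-6915)/(d_NMS-101/d_NMS-6915)² = 4.798×10^4 / (40.0)² = 29.99.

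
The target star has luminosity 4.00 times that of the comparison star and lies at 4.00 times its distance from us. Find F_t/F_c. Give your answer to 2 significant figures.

0.25

F = L/(4πd²), so F_t/F_c = (L_t/L_c) / (d_t/d_c)²
= 4.00 / (4.00)² = 4.00 / 16.00 = 0.2500.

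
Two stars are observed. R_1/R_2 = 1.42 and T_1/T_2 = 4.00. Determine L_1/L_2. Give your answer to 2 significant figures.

From the Stefan–Boltzmann law, L ∝ R²T⁴, so
L_1/L_2 = (R_1/R_2)² (T_1/T_2)⁴ = (1.42)² × (4.00)⁴ = 2.016 × 256.0 = 516.2.

5.2×10^2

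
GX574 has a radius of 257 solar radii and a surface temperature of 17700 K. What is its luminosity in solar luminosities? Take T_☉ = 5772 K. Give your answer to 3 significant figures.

L/L_☉ = (R/R_☉)² (T/T_☉)⁴ = (257)² × (17700/5772)⁴
       = 6.605×10^4 × (3.067)⁴ = 6.605×10^4 × 88.43 = 5.841×10^6.

5.84×10^6 solar luminosities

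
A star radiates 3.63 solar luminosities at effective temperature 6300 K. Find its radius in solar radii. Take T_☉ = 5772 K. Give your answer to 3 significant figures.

R/R_☉ = √(L/L_☉) / (T/T_☉)² = √(3.63) / (1.091)²
       = 1.905 / 1.191 = 1.599.

1.60 solar radii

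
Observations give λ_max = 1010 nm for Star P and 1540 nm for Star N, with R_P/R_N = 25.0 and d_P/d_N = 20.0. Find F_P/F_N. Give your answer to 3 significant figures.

8.45

Wien's law: T_P/T_N = λ_N/λ_P = 1540/1010 = 1.525.
L_P/L_N = (R_P/R_N)²(T_P/T_N)⁴ = (25.0)²(1.525)⁴ = 3378.
F_P/F_N = (L_P/L_N)/(d_P/d_N)² = 3378/(20.0)² = 8.445.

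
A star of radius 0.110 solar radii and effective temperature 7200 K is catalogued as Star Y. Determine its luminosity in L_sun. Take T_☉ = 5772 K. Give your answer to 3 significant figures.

L/L_☉ = (R/R_☉)² (T/T_☉)⁴ = (0.110)² × (7200/5772)⁴
       = 0.01210 × (1.247)⁴ = 0.01210 × 2.421 = 0.02930.

0.0293 L_sun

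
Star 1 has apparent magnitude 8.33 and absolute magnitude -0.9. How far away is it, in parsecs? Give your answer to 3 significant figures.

m − M = 5 log₁₀(d/10 pc)
8.33 − (-0.9) = 9.23 = 5 log₁₀(d/10)
d = 10 × 10^(9.23/5) = 10 × 10^1.846 = 701.5 pc.

701 pc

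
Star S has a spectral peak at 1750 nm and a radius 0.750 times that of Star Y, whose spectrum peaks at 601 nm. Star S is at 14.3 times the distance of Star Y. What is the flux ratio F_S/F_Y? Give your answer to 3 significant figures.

3.83×10^-5

Wien's law: T_S/T_Y = λ_Y/λ_S = 601/1750 = 0.3434.
L_S/L_Y = (R_S/R_Y)²(T_S/T_Y)⁴ = (0.750)²(0.3434)⁴ = 0.007825.
F_S/F_Y = (L_S/L_Y)/(d_S/d_Y)² = 0.007825/(14.3)² = 3.826×10^-5.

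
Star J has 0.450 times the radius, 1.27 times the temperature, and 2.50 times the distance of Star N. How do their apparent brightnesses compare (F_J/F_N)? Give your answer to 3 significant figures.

0.0843

L_J/L_N = (R_J/R_N)²(T_J/T_N)⁴ = (0.450)² × (1.27)⁴ = 0.5268.
F_J/F_N = (L_J/L_N)/(d_J/d_N)² = 0.5268 / (2.50)² = 0.08429.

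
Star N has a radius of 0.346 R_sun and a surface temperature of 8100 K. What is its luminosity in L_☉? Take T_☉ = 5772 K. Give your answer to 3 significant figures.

L/L_☉ = (R/R_☉)² (T/T_☉)⁴ = (0.346)² × (8100/5772)⁴
       = 0.1197 × (1.403)⁴ = 0.1197 × 3.878 = 0.4643.

0.464 L_☉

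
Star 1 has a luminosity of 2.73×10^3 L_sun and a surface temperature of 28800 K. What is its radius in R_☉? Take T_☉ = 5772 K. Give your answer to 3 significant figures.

R/R_☉ = √(L/L_☉) / (T/T_☉)² = √(2.73×10^3) / (4.990)²
       = 52.25 / 24.90 = 2.099.

2.10 R_☉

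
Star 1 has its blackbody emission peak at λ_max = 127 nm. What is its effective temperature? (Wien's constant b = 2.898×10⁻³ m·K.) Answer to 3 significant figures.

2.28×10^4 K

T = b/λ_max = 2.898×10⁻³ / (127×10⁻⁹) = 2.282×10^4 K.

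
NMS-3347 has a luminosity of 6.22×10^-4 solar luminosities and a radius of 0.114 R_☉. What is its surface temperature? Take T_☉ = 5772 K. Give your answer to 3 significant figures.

T/T_☉ = (L/L_☉)^(1/4) / (R/R_☉)^(1/2)
T = 5772 × (6.22×10^-4)^(1/4) / √(0.114) = 5772 × 0.1579 / 0.3376 = 2700 K.

2.70×10^3 K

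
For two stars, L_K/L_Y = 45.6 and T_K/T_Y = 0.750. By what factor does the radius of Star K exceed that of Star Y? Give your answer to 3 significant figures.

12.0

L ∝ R²T⁴ gives R ∝ √L / T², so
R_K/R_Y = √(45.6) / (0.750)² = 6.753 / 0.5625 = 12.00.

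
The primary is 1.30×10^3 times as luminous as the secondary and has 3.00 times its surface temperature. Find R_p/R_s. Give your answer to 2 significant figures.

L ∝ R²T⁴ gives R ∝ √L / T², so
R_p/R_s = √(1.30×10^3) / (3.00)² = 36.06 / 9.000 = 4.006.

4.0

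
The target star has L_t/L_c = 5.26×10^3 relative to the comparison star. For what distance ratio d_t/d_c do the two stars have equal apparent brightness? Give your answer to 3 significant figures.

72.5

Equal flux requires L_t/d_t² = L_c/d_c², so d_t/d_c = √(L_t/L_c)
= √(5.26×10^3) = 72.53.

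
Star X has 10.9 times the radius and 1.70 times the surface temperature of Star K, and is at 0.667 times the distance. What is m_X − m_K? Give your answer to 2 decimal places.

L_X/L_K = (10.9)²(1.70)⁴ = 992.3.
F_X/F_K = (L_X/L_K)/(d_X/d_K)² = 992.3/0.4449 = 2230.
m_X − m_K = −2.5 log₁₀(2230) = -8.37.

-8.37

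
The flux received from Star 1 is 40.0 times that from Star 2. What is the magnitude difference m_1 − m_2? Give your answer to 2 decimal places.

-4.01

m_1 − m_2 = −2.5 log₁₀(F_1/F_2) = −2.5 log₁₀(40.0) = −2.5 × (1.602) = -4.005.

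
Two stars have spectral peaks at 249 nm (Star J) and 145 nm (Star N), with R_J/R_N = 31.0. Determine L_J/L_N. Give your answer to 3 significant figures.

Wien's law gives T ∝ 1/λ_max, so T_J/T_N = λ_N/λ_J = 145/249 = 0.5823.
Then L ∝ R²T⁴ gives L_J/L_N = (31.0)² × (0.5823)⁴ = 961.0 × 0.1150 = 110.5.

111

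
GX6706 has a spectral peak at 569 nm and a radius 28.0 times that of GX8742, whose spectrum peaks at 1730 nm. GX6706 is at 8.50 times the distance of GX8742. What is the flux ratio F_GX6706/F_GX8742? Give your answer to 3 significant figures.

927

Wien's law: T_GX6706/T_GX8742 = λ_GX8742/λ_GX6706 = 1730/569 = 3.040.
L_GX6706/L_GX8742 = (R_GX6706/R_GX8742)²(T_GX6706/T_GX8742)⁴ = (28.0)²(3.040)⁴ = 6.700×10^4.
F_GX6706/F_GX8742 = (L_GX6706/L_GX8742)/(d_GX6706/d_GX8742)² = 6.700×10^4/(8.50)² = 927.3.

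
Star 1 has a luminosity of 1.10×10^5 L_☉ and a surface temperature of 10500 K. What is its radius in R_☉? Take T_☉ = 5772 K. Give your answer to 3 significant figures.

100 R_☉

R/R_☉ = √(L/L_☉) / (T/T_☉)² = √(1.10×10^5) / (1.819)²
       = 331.7 / 3.309 = 100.2.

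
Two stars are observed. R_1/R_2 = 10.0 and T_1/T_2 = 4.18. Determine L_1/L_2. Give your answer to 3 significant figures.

3.05×10^4

From the Stefan–Boltzmann law, L ∝ R²T⁴, so
L_1/L_2 = (R_1/R_2)² (T_1/T_2)⁴ = (10.0)² × (4.18)⁴ = 100.0 × 305.3 = 3.053×10^4.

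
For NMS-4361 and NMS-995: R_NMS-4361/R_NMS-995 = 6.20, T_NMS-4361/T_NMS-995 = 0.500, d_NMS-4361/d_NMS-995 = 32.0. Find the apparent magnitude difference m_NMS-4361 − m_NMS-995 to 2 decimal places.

6.57

L_NMS-4361/L_NMS-995 = (6.20)²(0.500)⁴ = 2.403.
F_NMS-4361/F_NMS-995 = (L_NMS-4361/L_NMS-995)/(d_NMS-4361/d_NMS-995)² = 2.403/1024 = 0.002346.
m_NMS-4361 − m_NMS-995 = −2.5 log₁₀(0.002346) = 6.57.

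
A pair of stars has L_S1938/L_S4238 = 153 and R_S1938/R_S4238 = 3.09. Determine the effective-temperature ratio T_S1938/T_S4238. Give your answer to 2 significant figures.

L ∝ R²T⁴ gives T ∝ (L/R²)^(1/4), so
T_S1938/T_S4238 = (153 / 3.09²)^(1/4) = (16.02)^(1/4) = 2.001.

2.0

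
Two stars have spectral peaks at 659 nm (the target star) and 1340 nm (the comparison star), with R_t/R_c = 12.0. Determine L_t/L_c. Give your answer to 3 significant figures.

Wien's law gives T ∝ 1/λ_max, so T_t/T_c = λ_c/λ_t = 1340/659 = 2.033.
Then L ∝ R²T⁴ gives L_t/L_c = (12.0)² × (2.033)⁴ = 144.0 × 17.10 = 2462.

2.46×10^3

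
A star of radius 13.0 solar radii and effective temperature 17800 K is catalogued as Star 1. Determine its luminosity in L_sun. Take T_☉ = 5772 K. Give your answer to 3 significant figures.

L/L_☉ = (R/R_☉)² (T/T_☉)⁴ = (13.0)² × (17800/5772)⁴
       = 169.0 × (3.084)⁴ = 169.0 × 90.44 = 1.528×10^4.

1.53×10^4 L_sun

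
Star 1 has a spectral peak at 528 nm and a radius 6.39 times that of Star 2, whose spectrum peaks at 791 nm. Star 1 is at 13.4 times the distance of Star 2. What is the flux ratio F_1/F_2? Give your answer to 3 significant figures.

1.15

Wien's law: T_1/T_2 = λ_2/λ_1 = 791/528 = 1.498.
L_1/L_2 = (R_1/R_2)²(T_1/T_2)⁴ = (6.39)²(1.498)⁴ = 205.7.
F_1/F_2 = (L_1/L_2)/(d_1/d_2)² = 205.7/(13.4)² = 1.145.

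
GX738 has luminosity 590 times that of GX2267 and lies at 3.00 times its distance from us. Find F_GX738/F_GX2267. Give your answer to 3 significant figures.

65.6

F = L/(4πd²), so F_GX738/F_GX2267 = (L_GX738/L_GX2267) / (d_GX738/d_GX2267)²
= 590 / (3.00)² = 590 / 9.000 = 65.56.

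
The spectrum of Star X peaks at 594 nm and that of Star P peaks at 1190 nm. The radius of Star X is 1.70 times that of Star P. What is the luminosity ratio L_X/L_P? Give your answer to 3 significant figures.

46.6

Wien's law gives T ∝ 1/λ_max, so T_X/T_P = λ_P/λ_X = 1190/594 = 2.003.
Then L ∝ R²T⁴ gives L_X/L_P = (1.70)² × (2.003)⁴ = 2.890 × 16.11 = 46.55.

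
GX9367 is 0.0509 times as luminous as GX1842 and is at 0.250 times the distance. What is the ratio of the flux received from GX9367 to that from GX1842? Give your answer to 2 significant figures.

0.81

F = L/(4πd²), so F_GX9367/F_GX1842 = (L_GX9367/L_GX1842) / (d_GX9367/d_GX1842)²
= 0.0509 / (0.250)² = 0.0509 / 0.06250 = 0.8144.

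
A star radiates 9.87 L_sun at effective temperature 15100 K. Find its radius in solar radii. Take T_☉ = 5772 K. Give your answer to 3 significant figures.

R/R_☉ = √(L/L_☉) / (T/T_☉)² = √(9.87) / (2.616)²
       = 3.142 / 6.844 = 0.4590.

0.459 solar radii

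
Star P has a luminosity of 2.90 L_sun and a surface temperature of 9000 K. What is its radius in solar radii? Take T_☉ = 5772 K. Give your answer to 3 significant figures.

R/R_☉ = √(L/L_☉) / (T/T_☉)² = √(2.90) / (1.559)²
       = 1.703 / 2.431 = 0.7004.

0.700 solar radii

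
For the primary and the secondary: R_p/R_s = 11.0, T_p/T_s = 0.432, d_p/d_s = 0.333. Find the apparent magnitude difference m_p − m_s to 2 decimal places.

-3.95

L_p/L_s = (11.0)²(0.432)⁴ = 4.214.
F_p/F_s = (L_p/L_s)/(d_p/d_s)² = 4.214/0.1109 = 38.00.
m_p − m_s = −2.5 log₁₀(38.00) = -3.95.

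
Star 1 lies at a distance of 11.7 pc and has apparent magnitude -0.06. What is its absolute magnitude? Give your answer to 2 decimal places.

-0.40

M = m − 5 log₁₀(d/10 pc) = -0.06 − 5 log₁₀(11.7/10)
  = -0.06 − 5 × 0.068 = -0.06 − 0.34 = -0.40.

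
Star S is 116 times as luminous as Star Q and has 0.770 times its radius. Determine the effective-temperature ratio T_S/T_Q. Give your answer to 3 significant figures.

3.74

L ∝ R²T⁴ gives T ∝ (L/R²)^(1/4), so
T_S/T_Q = (116 / 0.770²)^(1/4) = (195.6)^(1/4) = 3.740.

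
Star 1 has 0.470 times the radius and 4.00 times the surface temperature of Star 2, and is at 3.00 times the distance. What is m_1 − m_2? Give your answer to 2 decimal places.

L_1/L_2 = (0.470)²(4.00)⁴ = 56.55.
F_1/F_2 = (L_1/L_2)/(d_1/d_2)² = 56.55/9.000 = 6.283.
m_1 − m_2 = −2.5 log₁₀(6.283) = -2.00.

-2.00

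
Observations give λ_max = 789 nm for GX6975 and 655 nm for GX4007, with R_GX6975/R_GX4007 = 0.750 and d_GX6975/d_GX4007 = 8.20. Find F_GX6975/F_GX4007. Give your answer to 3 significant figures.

Wien's law: T_GX6975/T_GX4007 = λ_GX4007/λ_GX6975 = 655/789 = 0.8302.
L_GX6975/L_GX4007 = (R_GX6975/R_GX4007)²(T_GX6975/T_GX4007)⁴ = (0.750)²(0.8302)⁴ = 0.2672.
F_GX6975/F_GX4007 = (L_GX6975/L_GX4007)/(d_GX6975/d_GX4007)² = 0.2672/(8.20)² = 0.003973.

0.00397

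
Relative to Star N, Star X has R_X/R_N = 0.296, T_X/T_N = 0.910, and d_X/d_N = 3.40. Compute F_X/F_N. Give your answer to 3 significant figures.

0.00520

L_X/L_N = (R_X/R_N)²(T_X/T_N)⁴ = (0.296)² × (0.910)⁴ = 0.06008.
F_X/F_N = (L_X/L_N)/(d_X/d_N)² = 0.06008 / (3.40)² = 0.005197.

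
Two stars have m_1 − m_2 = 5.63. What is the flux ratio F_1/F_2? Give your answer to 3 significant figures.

0.00560

F_1/F_2 = 10^(−(m_1 − m_2)/2.5) = 10^(-5.63/2.5) = 10^-2.252 = 0.005598.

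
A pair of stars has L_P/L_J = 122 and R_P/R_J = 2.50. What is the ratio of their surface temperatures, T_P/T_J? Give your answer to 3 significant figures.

L ∝ R²T⁴ gives T ∝ (L/R²)^(1/4), so
T_P/T_J = (122 / 2.50²)^(1/4) = (19.52)^(1/4) = 2.102.

2.10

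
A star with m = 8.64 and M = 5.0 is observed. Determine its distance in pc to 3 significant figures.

m − M = 5 log₁₀(d/10 pc)
8.64 − (5.0) = 3.64 = 5 log₁₀(d/10)
d = 10 × 10^(3.64/5) = 10 × 10^0.728 = 53.46 pc.

53.5 pc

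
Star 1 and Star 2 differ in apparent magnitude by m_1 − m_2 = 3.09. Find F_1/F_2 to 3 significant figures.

0.0581

F_1/F_2 = 10^(−(m_1 − m_2)/2.5) = 10^(-3.09/2.5) = 10^-1.236 = 0.05808.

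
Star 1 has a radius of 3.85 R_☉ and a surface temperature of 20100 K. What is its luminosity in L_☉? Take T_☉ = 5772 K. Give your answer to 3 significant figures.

L/L_☉ = (R/R_☉)² (T/T_☉)⁴ = (3.85)² × (20100/5772)⁴
       = 14.82 × (3.482)⁴ = 14.82 × 147.1 = 2180.

2.18×10^3 L_☉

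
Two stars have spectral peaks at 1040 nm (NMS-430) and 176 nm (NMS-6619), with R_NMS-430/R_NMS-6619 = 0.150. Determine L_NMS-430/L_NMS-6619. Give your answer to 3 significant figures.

1.85×10^-5

Wien's law gives T ∝ 1/λ_max, so T_NMS-430/T_NMS-6619 = λ_NMS-6619/λ_NMS-430 = 176/1040 = 0.1692.
Then L ∝ R²T⁴ gives L_NMS-430/L_NMS-6619 = (0.150)² × (0.1692)⁴ = 0.02250 × 8.202×10^-4 = 1.845×10^-5.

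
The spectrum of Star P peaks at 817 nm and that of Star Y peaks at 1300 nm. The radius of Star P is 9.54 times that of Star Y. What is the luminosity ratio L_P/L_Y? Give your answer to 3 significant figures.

583

Wien's law gives T ∝ 1/λ_max, so T_P/T_Y = λ_Y/λ_P = 1300/817 = 1.591.
Then L ∝ R²T⁴ gives L_P/L_Y = (9.54)² × (1.591)⁴ = 91.01 × 6.410 = 583.4.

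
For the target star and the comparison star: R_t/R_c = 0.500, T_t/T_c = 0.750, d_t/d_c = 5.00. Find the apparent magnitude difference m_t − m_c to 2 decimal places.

6.25

L_t/L_c = (0.500)²(0.750)⁴ = 0.07910.
F_t/F_c = (L_t/L_c)/(d_t/d_c)² = 0.07910/25.00 = 0.003164.
m_t − m_c = −2.5 log₁₀(0.003164) = 6.25.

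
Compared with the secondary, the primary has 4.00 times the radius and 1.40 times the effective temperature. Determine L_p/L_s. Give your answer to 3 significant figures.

61.5

From the Stefan–Boltzmann law, L ∝ R²T⁴, so
L_p/L_s = (R_p/R_s)² (T_p/T_s)⁴ = (4.00)² × (1.40)⁴ = 16.00 × 3.842 = 61.47.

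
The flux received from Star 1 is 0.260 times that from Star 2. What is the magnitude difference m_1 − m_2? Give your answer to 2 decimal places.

m_1 − m_2 = −2.5 log₁₀(F_1/F_2) = −2.5 log₁₀(0.260) = −2.5 × (-0.585) = 1.463.

1.46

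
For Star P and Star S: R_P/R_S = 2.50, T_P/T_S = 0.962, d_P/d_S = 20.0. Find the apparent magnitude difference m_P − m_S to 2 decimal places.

L_P/L_S = (2.50)²(0.962)⁴ = 5.353.
F_P/F_S = (L_P/L_S)/(d_P/d_S)² = 5.353/400.0 = 0.01338.
m_P − m_S = −2.5 log₁₀(0.01338) = 4.68.

4.68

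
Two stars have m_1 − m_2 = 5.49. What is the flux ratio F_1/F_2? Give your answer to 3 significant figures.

F_1/F_2 = 10^(−(m_1 − m_2)/2.5) = 10^(-5.49/2.5) = 10^-2.196 = 0.006368.

0.00637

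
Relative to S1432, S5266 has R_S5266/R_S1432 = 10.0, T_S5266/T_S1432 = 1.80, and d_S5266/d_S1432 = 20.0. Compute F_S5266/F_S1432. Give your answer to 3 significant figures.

L_S5266/L_S1432 = (R_S5266/R_S1432)²(T_S5266/T_S1432)⁴ = (10.0)² × (1.80)⁴ = 1050.
F_S5266/F_S1432 = (L_S5266/L_S1432)/(d_S5266/d_S1432)² = 1050 / (20.0)² = 2.624.

2.62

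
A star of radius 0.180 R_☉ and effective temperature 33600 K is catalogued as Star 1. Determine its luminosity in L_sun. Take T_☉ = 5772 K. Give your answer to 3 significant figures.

37.2 L_sun

L/L_☉ = (R/R_☉)² (T/T_☉)⁴ = (0.180)² × (33600/5772)⁴
       = 0.03240 × (5.821)⁴ = 0.03240 × 1148 = 37.20.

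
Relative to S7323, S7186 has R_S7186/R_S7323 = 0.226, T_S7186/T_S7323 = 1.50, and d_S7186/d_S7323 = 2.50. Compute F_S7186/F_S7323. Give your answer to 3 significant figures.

L_S7186/L_S7323 = (R_S7186/R_S7323)²(T_S7186/T_S7323)⁴ = (0.226)² × (1.50)⁴ = 0.2586.
F_S7186/F_S7323 = (L_S7186/L_S7323)/(d_S7186/d_S7323)² = 0.2586 / (2.50)² = 0.04137.

0.0414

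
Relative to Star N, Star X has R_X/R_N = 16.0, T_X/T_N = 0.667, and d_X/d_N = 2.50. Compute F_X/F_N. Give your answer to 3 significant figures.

L_X/L_N = (R_X/R_N)²(T_X/T_N)⁴ = (16.0)² × (0.667)⁴ = 50.67.
F_X/F_N = (L_X/L_N)/(d_X/d_N)² = 50.67 / (2.50)² = 8.107.

8.11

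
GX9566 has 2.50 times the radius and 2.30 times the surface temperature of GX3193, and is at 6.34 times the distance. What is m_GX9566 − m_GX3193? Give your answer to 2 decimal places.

-1.60

L_GX9566/L_GX3193 = (2.50)²(2.30)⁴ = 174.9.
F_GX9566/F_GX3193 = (L_GX9566/L_GX3193)/(d_GX9566/d_GX3193)² = 174.9/40.20 = 4.351.
m_GX9566 − m_GX3193 = −2.5 log₁₀(4.351) = -1.60.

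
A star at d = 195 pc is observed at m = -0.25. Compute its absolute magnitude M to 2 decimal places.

M = m − 5 log₁₀(d/10 pc) = -0.25 − 5 log₁₀(195/10)
  = -0.25 − 5 × 1.290 = -0.25 − 6.45 = -6.70.

-6.70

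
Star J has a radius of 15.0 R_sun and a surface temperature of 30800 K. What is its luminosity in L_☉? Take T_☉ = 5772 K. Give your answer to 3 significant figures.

1.82×10^5 L_☉

L/L_☉ = (R/R_☉)² (T/T_☉)⁴ = (15.0)² × (30800/5772)⁴
       = 225.0 × (5.336)⁴ = 225.0 × 810.8 = 1.824×10^5.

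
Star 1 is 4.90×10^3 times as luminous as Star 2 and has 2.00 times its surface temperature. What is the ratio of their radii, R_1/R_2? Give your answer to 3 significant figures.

17.5

L ∝ R²T⁴ gives R ∝ √L / T², so
R_1/R_2 = √(4.90×10^3) / (2.00)² = 70.00 / 4.000 = 17.50.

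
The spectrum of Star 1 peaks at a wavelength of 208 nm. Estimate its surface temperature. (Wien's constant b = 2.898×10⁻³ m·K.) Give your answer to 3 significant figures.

T = b/λ_max = 2.898×10⁻³ / (208×10⁻⁹) = 1.393×10^4 K.

1.39×10^4 K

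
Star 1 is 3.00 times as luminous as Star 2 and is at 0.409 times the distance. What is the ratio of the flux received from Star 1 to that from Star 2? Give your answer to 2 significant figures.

18

F = L/(4πd²), so F_1/F_2 = (L_1/L_2) / (d_1/d_2)²
= 3.00 / (0.409)² = 3.00 / 0.1673 = 17.93.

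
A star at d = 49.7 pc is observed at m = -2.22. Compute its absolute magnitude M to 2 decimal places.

M = m − 5 log₁₀(d/10 pc) = -2.22 − 5 log₁₀(49.7/10)
  = -2.22 − 5 × 0.696 = -2.22 − 3.48 = -5.70.

-5.70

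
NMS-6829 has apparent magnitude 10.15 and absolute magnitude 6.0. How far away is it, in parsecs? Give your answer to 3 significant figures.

m − M = 5 log₁₀(d/10 pc)
10.15 − (6.0) = 4.15 = 5 log₁₀(d/10)
d = 10 × 10^(4.15/5) = 10 × 10^0.830 = 67.61 pc.

67.6 pc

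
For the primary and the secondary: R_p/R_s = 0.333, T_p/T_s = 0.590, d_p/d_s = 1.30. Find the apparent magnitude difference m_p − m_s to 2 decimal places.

5.25

L_p/L_s = (0.333)²(0.590)⁴ = 0.01344.
F_p/F_s = (L_p/L_s)/(d_p/d_s)² = 0.01344/1.690 = 0.007951.
m_p − m_s = −2.5 log₁₀(0.007951) = 5.25.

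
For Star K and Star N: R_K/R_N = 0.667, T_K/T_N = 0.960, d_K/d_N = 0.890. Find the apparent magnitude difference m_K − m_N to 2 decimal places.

0.80

L_K/L_N = (0.667)²(0.960)⁴ = 0.3779.
F_K/F_N = (L_K/L_N)/(d_K/d_N)² = 0.3779/0.7921 = 0.4770.
m_K − m_N = −2.5 log₁₀(0.4770) = 0.80.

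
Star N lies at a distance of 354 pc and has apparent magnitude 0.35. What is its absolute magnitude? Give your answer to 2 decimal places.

-7.40

M = m − 5 log₁₀(d/10 pc) = 0.35 − 5 log₁₀(354/10)
  = 0.35 − 5 × 1.549 = 0.35 − 7.75 = -7.40.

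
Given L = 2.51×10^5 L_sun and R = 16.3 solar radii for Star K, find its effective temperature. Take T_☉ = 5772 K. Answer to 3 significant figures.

T/T_☉ = (L/L_☉)^(1/4) / (R/R_☉)^(1/2)
T = 5772 × (2.51×10^5)^(1/4) / √(16.3) = 5772 × 22.38 / 4.037 = 3.200×10^4 K.

3.20×10^4 K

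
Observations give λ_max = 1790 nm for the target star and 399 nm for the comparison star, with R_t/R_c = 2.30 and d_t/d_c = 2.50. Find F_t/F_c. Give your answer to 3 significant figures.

Wien's law: T_t/T_c = λ_c/λ_t = 399/1790 = 0.2229.
L_t/L_c = (R_t/R_c)²(T_t/T_c)⁴ = (2.30)²(0.2229)⁴ = 0.01306.
F_t/F_c = (L_t/L_c)/(d_t/d_c)² = 0.01306/(2.50)² = 0.002090.

0.00209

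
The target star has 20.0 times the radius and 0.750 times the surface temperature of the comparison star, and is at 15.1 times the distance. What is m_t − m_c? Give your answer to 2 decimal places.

L_t/L_c = (20.0)²(0.750)⁴ = 126.6.
F_t/F_c = (L_t/L_c)/(d_t/d_c)² = 126.6/228.0 = 0.5551.
m_t − m_c = −2.5 log₁₀(0.5551) = 0.64.

0.64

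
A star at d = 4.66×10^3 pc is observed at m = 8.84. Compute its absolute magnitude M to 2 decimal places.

M = m − 5 log₁₀(d/10 pc) = 8.84 − 5 log₁₀(4.66×10^3/10)
  = 8.84 − 5 × 2.668 = 8.84 − 13.34 = -4.50.

-4.50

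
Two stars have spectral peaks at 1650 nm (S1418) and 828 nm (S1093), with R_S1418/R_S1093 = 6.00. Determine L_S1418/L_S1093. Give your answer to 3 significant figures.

2.28

Wien's law gives T ∝ 1/λ_max, so T_S1418/T_S1093 = λ_S1093/λ_S1418 = 828/1650 = 0.5018.
Then L ∝ R²T⁴ gives L_S1418/L_S1093 = (6.00)² × (0.5018)⁴ = 36.00 × 0.06341 = 2.283.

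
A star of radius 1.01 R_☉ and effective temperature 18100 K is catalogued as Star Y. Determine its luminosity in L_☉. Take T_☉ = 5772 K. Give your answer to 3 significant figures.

98.6 L_☉

L/L_☉ = (R/R_☉)² (T/T_☉)⁴ = (1.01)² × (18100/5772)⁴
       = 1.020 × (3.136)⁴ = 1.020 × 96.70 = 98.64.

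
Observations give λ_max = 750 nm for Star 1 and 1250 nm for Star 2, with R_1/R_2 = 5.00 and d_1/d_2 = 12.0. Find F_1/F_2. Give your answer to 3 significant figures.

1.34

Wien's law: T_1/T_2 = λ_2/λ_1 = 1250/750 = 1.667.
L_1/L_2 = (R_1/R_2)²(T_1/T_2)⁴ = (5.00)²(1.667)⁴ = 192.9.
F_1/F_2 = (L_1/L_2)/(d_1/d_2)² = 192.9/(12.0)² = 1.340.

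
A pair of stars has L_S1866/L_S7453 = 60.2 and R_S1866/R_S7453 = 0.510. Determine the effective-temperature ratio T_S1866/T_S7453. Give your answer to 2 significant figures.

L ∝ R²T⁴ gives T ∝ (L/R²)^(1/4), so
T_S1866/T_S7453 = (60.2 / 0.510²)^(1/4) = (231.4)^(1/4) = 3.900.

3.9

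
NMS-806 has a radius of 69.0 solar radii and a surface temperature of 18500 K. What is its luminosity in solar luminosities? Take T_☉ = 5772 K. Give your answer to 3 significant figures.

5.02×10^5 solar luminosities

L/L_☉ = (R/R_☉)² (T/T_☉)⁴ = (69.0)² × (18500/5772)⁴
       = 4761 × (3.205)⁴ = 4761 × 105.5 = 5.024×10^5.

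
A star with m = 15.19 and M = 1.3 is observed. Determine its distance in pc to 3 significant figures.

6.00×10^3 pc

m − M = 5 log₁₀(d/10 pc)
15.19 − (1.3) = 13.89 = 5 log₁₀(d/10)
d = 10 × 10^(13.89/5) = 10 × 10^2.778 = 5998 pc.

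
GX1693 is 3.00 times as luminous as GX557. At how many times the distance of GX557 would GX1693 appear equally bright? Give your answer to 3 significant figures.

1.73

Equal flux requires L_GX1693/d_GX1693² = L_GX557/d_GX557², so d_GX1693/d_GX557 = √(L_GX1693/L_GX557)
= √(3.00) = 1.732.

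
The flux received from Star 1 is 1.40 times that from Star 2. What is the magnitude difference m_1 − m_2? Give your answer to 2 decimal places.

m_1 − m_2 = −2.5 log₁₀(F_1/F_2) = −2.5 log₁₀(1.40) = −2.5 × (0.146) = -0.365.

-0.37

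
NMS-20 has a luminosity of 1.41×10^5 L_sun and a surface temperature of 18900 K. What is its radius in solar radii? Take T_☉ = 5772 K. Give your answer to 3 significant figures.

R/R_☉ = √(L/L_☉) / (T/T_☉)² = √(1.41×10^5) / (3.274)²
       = 375.5 / 10.72 = 35.02.

35.0 solar radii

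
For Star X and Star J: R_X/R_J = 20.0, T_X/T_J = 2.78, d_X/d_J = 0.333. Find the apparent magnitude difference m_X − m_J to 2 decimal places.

L_X/L_J = (20.0)²(2.78)⁴ = 2.389×10^4.
F_X/F_J = (L_X/L_J)/(d_X/d_J)² = 2.389×10^4/0.1109 = 2.155×10^5.
m_X − m_J = −2.5 log₁₀(2.155×10^5) = -13.33.

-13.33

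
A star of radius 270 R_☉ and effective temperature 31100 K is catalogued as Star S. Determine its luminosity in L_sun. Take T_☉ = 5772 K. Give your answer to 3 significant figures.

L/L_☉ = (R/R_☉)² (T/T_☉)⁴ = (270)² × (31100/5772)⁴
       = 7.290×10^4 × (5.388)⁴ = 7.290×10^4 × 842.8 = 6.144×10^7.

6.14×10^7 L_sun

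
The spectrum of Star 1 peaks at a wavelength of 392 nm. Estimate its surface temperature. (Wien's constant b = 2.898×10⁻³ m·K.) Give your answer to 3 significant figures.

7.39×10^3 K

T = b/λ_max = 2.898×10⁻³ / (392×10⁻⁹) = 7393 K.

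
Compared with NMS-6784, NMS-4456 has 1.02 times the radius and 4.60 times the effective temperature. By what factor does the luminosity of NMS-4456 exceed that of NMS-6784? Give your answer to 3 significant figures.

466

From the Stefan–Boltzmann law, L ∝ R²T⁴, so
L_NMS-4456/L_NMS-6784 = (R_NMS-4456/R_NMS-6784)² (T_NMS-4456/T_NMS-6784)⁴ = (1.02)² × (4.60)⁴ = 1.040 × 447.7 = 465.8.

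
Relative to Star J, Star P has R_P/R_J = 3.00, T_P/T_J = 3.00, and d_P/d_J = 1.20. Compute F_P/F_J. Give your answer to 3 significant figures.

L_P/L_J = (R_P/R_J)²(T_P/T_J)⁴ = (3.00)² × (3.00)⁴ = 729.0.
F_P/F_J = (L_P/L_J)/(d_P/d_J)² = 729.0 / (1.20)² = 506.2.

506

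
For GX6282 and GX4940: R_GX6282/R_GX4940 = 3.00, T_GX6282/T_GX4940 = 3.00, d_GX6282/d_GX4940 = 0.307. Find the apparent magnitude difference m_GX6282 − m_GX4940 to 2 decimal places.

L_GX6282/L_GX4940 = (3.00)²(3.00)⁴ = 729.0.
F_GX6282/F_GX4940 = (L_GX6282/L_GX4940)/(d_GX6282/d_GX4940)² = 729.0/0.09425 = 7735.
m_GX6282 − m_GX4940 = −2.5 log₁₀(7735) = -9.72.

-9.72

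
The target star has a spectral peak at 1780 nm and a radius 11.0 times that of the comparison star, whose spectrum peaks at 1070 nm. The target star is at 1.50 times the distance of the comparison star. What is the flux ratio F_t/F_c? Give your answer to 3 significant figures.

7.02

Wien's law: T_t/T_c = λ_c/λ_t = 1070/1780 = 0.6011.
L_t/L_c = (R_t/R_c)²(T_t/T_c)⁴ = (11.0)²(0.6011)⁴ = 15.80.
F_t/F_c = (L_t/L_c)/(d_t/d_c)² = 15.80/(1.50)² = 7.022.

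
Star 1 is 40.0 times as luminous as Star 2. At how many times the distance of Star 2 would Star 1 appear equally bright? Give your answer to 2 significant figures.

Equal flux requires L_1/d_1² = L_2/d_2², so d_1/d_2 = √(L_1/L_2)
= √(40.0) = 6.325.

6.3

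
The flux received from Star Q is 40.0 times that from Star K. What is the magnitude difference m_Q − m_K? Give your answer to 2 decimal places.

m_Q − m_K = −2.5 log₁₀(F_Q/F_K) = −2.5 log₁₀(40.0) = −2.5 × (1.602) = -4.005.

-4.01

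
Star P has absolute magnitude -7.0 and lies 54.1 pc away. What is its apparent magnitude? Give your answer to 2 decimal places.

m = M + 5 log₁₀(d/10 pc) = -7.0 + 5 log₁₀(54.1/10)
  = -7.0 + 5 × 0.733 = -7.0 + 3.67 = -3.33.

-3.33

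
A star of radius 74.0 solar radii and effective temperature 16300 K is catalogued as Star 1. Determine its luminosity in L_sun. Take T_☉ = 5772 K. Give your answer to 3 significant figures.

3.48×10^5 L_sun

L/L_☉ = (R/R_☉)² (T/T_☉)⁴ = (74.0)² × (16300/5772)⁴
       = 5476 × (2.824)⁴ = 5476 × 63.60 = 3.483×10^5.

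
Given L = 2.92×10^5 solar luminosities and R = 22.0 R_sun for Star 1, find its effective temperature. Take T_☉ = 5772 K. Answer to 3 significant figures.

T/T_☉ = (L/L_☉)^(1/4) / (R/R_☉)^(1/2)
T = 5772 × (2.92×10^5)^(1/4) / √(22.0) = 5772 × 23.25 / 4.690 = 2.861×10^4 K.

2.86×10^4 K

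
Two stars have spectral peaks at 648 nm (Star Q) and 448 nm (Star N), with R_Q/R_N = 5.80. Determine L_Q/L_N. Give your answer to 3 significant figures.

7.69

Wien's law gives T ∝ 1/λ_max, so T_Q/T_N = λ_N/λ_Q = 448/648 = 0.6914.
Then L ∝ R²T⁴ gives L_Q/L_N = (5.80)² × (0.6914)⁴ = 33.64 × 0.2285 = 7.685.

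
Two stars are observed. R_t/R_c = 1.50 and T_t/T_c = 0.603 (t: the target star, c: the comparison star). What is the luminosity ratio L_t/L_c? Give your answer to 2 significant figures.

From the Stefan–Boltzmann law, L ∝ R²T⁴, so
L_t/L_c = (R_t/R_c)² (T_t/T_c)⁴ = (1.50)² × (0.603)⁴ = 2.250 × 0.1322 = 0.2975.

0.30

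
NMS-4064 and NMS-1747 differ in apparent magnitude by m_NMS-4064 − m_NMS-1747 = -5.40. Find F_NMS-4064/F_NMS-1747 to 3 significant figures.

145

F_NMS-4064/F_NMS-1747 = 10^(−(m_NMS-4064 − m_NMS-1747)/2.5) = 10^(5.40/2.5) = 10^2.160 = 144.5.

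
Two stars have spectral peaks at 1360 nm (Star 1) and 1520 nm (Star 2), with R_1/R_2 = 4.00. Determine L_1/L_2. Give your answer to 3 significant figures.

Wien's law gives T ∝ 1/λ_max, so T_1/T_2 = λ_2/λ_1 = 1520/1360 = 1.118.
Then L ∝ R²T⁴ gives L_1/L_2 = (4.00)² × (1.118)⁴ = 16.00 × 1.560 = 24.97.

25.0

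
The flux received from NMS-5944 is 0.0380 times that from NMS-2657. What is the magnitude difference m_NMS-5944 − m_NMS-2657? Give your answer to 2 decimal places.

m_NMS-5944 − m_NMS-2657 = −2.5 log₁₀(F_NMS-5944/F_NMS-2657) = −2.5 log₁₀(0.0380) = −2.5 × (-1.420) = 3.551.

3.55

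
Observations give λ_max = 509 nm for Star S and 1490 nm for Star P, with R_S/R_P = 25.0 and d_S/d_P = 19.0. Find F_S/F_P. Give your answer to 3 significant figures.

Wien's law: T_S/T_P = λ_P/λ_S = 1490/509 = 2.927.
L_S/L_P = (R_S/R_P)²(T_S/T_P)⁴ = (25.0)²(2.927)⁴ = 4.589×10^4.
F_S/F_P = (L_S/L_P)/(d_S/d_P)² = 4.589×10^4/(19.0)² = 127.1.

127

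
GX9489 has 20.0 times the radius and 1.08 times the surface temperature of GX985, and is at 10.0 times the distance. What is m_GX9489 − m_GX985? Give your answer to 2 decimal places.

-1.84

L_GX9489/L_GX985 = (20.0)²(1.08)⁴ = 544.2.
F_GX9489/F_GX985 = (L_GX9489/L_GX985)/(d_GX9489/d_GX985)² = 544.2/100.0 = 5.442.
m_GX9489 − m_GX985 = −2.5 log₁₀(5.442) = -1.84.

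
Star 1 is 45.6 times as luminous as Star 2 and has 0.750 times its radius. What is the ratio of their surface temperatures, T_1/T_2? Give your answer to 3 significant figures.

3.00

L ∝ R²T⁴ gives T ∝ (L/R²)^(1/4), so
T_1/T_2 = (45.6 / 0.750²)^(1/4) = (81.07)^(1/4) = 3.001.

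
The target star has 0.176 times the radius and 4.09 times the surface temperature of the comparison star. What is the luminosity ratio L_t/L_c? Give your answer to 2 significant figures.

8.7

From the Stefan–Boltzmann law, L ∝ R²T⁴, so
L_t/L_c = (R_t/R_c)² (T_t/T_c)⁴ = (0.176)² × (4.09)⁴ = 0.03098 × 279.8 = 8.668.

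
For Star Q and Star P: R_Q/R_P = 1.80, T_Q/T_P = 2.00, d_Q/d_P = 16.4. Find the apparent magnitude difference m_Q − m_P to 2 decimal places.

L_Q/L_P = (1.80)²(2.00)⁴ = 51.84.
F_Q/F_P = (L_Q/L_P)/(d_Q/d_P)² = 51.84/269.0 = 0.1927.
m_Q − m_P = −2.5 log₁₀(0.1927) = 1.79.

1.79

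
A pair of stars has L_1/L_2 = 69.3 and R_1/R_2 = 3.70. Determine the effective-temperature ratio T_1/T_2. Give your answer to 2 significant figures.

L ∝ R²T⁴ gives T ∝ (L/R²)^(1/4), so
T_1/T_2 = (69.3 / 3.70²)^(1/4) = (5.062)^(1/4) = 1.500.

1.5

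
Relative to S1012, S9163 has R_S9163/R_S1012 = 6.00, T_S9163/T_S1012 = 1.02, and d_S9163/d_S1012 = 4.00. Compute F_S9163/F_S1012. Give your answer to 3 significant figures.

2.44

L_S9163/L_S1012 = (R_S9163/R_S1012)²(T_S9163/T_S1012)⁴ = (6.00)² × (1.02)⁴ = 38.97.
F_S9163/F_S1012 = (L_S9163/L_S1012)/(d_S9163/d_S1012)² = 38.97 / (4.00)² = 2.435.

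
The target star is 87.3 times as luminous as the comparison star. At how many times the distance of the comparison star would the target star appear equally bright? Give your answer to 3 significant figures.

Equal flux requires L_t/d_t² = L_c/d_c², so d_t/d_c = √(L_t/L_c)
= √(87.3) = 9.343.

9.34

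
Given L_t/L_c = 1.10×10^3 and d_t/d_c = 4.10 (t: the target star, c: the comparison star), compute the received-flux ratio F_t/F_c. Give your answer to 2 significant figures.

65

F = L/(4πd²), so F_t/F_c = (L_t/L_c) / (d_t/d_c)²
= 1.10×10^3 / (4.10)² = 1.10×10^3 / 16.81 = 65.44.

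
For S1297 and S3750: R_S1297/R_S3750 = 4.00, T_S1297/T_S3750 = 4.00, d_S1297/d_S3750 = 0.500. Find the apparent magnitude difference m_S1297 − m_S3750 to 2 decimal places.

L_S1297/L_S3750 = (4.00)²(4.00)⁴ = 4096.
F_S1297/F_S3750 = (L_S1297/L_S3750)/(d_S1297/d_S3750)² = 4096/0.2500 = 1.638×10^4.
m_S1297 − m_S3750 = −2.5 log₁₀(1.638×10^4) = -10.54.

-10.54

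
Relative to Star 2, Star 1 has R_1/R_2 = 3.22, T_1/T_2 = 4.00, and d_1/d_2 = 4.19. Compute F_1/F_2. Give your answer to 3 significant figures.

L_1/L_2 = (R_1/R_2)²(T_1/T_2)⁴ = (3.22)² × (4.00)⁴ = 2654.
F_1/F_2 = (L_1/L_2)/(d_1/d_2)² = 2654 / (4.19)² = 151.2.

151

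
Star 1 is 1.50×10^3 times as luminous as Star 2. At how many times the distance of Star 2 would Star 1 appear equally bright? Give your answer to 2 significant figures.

39

Equal flux requires L_1/d_1² = L_2/d_2², so d_1/d_2 = √(L_1/L_2)
= √(1.50×10^3) = 38.73.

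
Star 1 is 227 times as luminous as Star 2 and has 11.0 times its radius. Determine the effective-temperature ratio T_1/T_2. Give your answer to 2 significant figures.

L ∝ R²T⁴ gives T ∝ (L/R²)^(1/4), so
T_1/T_2 = (227 / 11.0²)^(1/4) = (1.876)^(1/4) = 1.170.

1.2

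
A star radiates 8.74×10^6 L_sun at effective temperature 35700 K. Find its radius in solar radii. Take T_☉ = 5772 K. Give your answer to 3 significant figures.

R/R_☉ = √(L/L_☉) / (T/T_☉)² = √(8.74×10^6) / (6.185)²
       = 2956 / 38.25 = 77.28.

77.3 solar radii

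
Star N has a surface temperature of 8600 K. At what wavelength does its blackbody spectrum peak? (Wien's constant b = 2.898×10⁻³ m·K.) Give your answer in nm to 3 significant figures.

λ_max = b/T = 2.898×10⁻³ / 8600 = 3.37×10^-7 m = 337.0 nm.

337 nm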